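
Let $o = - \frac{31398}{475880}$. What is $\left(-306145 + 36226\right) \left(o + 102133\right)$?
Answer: $- \frac{6559439364333999}{237940} \approx -2.7568 \cdot 10^{10}$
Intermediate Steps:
$o = - \frac{15699}{237940}$ ($o = \left(-31398\right) \frac{1}{475880} = - \frac{15699}{237940} \approx -0.065979$)
$\left(-306145 + 36226\right) \left(o + 102133\right) = \left(-306145 + 36226\right) \left(- \frac{15699}{237940} + 102133\right) = \left(-269919\right) \frac{24301510321}{237940} = - \frac{6559439364333999}{237940}$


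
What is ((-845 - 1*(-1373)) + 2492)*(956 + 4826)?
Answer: 17461640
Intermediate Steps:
((-845 - 1*(-1373)) + 2492)*(956 + 4826) = ((-845 + 1373) + 2492)*5782 = (528 + 2492)*5782 = 3020*5782 = 17461640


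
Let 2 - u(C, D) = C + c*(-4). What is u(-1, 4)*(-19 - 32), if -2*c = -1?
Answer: -255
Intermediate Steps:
c = 1/2 (c = -1/2*(-1) = 1/2 ≈ 0.50000)
u(C, D) = 4 - C (u(C, D) = 2 - (C + (1/2)*(-4)) = 2 - (C - 2) = 2 - (-2 + C) = 2 + (2 - C) = 4 - C)
u(-1, 4)*(-19 - 32) = (4 - 1*(-1))*(-19 - 32) = (4 + 1)*(-51) = 5*(-51) = -255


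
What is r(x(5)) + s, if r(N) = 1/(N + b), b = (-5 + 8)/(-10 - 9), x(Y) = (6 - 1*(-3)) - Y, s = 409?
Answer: 29876/73 ≈ 409.26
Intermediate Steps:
x(Y) = 9 - Y (x(Y) = (6 + 3) - Y = 9 - Y)
b = -3/19 (b = 3/(-19) = 3*(-1/19) = -3/19 ≈ -0.15789)
r(N) = 1/(-3/19 + N) (r(N) = 1/(N - 3/19) = 1/(-3/19 + N))
r(x(5)) + s = 19/(-3 + 19*(9 - 1*5)) + 409 = 19/(-3 + 19*(9 - 5)) + 409 = 19/(-3 + 19*4) + 409 = 19/(-3 + 76) + 409 = 19/73 + 409 = 29876/73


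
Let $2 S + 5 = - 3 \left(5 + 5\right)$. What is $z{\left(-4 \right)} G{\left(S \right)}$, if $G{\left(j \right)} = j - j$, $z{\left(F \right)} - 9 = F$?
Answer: $0$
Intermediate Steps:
$S = - \frac{35}{2}$ ($S = - \frac{5}{2} + \frac{\left(-3\right) \left(5 + 5\right)}{2} = - \frac{5}{2} + \frac{\left(-3\right) 10}{2} = - \frac{5}{2} + \frac{1}{2} \left(-30\right) = - \frac{5}{2} - 15 = - \frac{35}{2} \approx -17.5$)
$z{\left(F \right)} = 9 + F$
$G{\left(j \right)} = 0$
$z{\left(-4 \right)} G{\left(S \right)} = \left(9 - 4\right) 0 = 5 \cdot 0 = 0$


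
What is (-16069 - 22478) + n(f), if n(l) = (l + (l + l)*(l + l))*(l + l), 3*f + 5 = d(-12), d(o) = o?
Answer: -1078339/27 ≈ -39939.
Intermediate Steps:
f = -17/3 (f = -5/3 + (⅓)*(-12) = -5/3 - 4 = -17/3 ≈ -5.6667)
n(l) = 2*l*(l + 4*l²) (n(l) = (l + (2*l)*(2*l))*(2*l) = (l + 4*l²)*(2*l) = 2*l*(l + 4*l²))
(-16069 - 22478) + n(f) = (-16069 - 22478) + (-17/3)²*(2 + 8*(-17/3)) = -38547 + 289*(2 - 136/3)/9 = -38547 + (289/9)*(-130/3) = -38547 - 37570/27 = -1078339/27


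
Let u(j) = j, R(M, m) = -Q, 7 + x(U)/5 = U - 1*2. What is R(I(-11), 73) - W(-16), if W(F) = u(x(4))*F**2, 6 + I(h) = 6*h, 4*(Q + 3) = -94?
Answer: 12853/2 ≈ 6426.5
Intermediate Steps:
Q = -53/2 (Q = -3 + (1/4)*(-94) = -3 - 47/2 = -53/2 ≈ -26.500)
x(U) = -45 + 5*U (x(U) = -35 + 5*(U - 1*2) = -35 + 5*(U - 2) = -35 + 5*(-2 + U) = -35 + (-10 + 5*U) = -45 + 5*U)
I(h) = -6 + 6*h
R(M, m) = 53/2 (R(M, m) = -1*(-53/2) = 53/2)
W(F) = -25*F**2 (W(F) = (-45 + 5*4)*F**2 = (-45 + 20)*F**2 = -25*F**2)
R(I(-11), 73) - W(-16) = 53/2 - (-25)*(-16)**2 = 53/2 - (-25)*256 = 53/2 - 1*(-6400) = 53/2 + 6400 = 12853/2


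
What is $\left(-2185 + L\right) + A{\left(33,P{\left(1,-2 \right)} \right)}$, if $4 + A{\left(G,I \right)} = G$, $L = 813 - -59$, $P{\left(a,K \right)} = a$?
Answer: $-1284$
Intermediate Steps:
$L = 872$ ($L = 813 + 59 = 872$)
$A{\left(G,I \right)} = -4 + G$
$\left(-2185 + L\right) + A{\left(33,P{\left(1,-2 \right)} \right)} = \left(-2185 + 872\right) + \left(-4 + 33\right) = -1313 + 29 = -1284$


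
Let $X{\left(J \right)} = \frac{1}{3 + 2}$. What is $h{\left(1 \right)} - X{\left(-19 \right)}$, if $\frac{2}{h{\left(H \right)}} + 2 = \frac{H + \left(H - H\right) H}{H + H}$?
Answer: $- \frac{23}{15} \approx -1.5333$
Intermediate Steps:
$X{\left(J \right)} = \frac{1}{5}$
$h{\left(H \right)} = - \frac{4}{3}$ ($h{\left(H \right)} = \frac{2}{-2 + \frac{H + \left(H - H\right) H}{H + H}} = \frac{2}{-2 + \frac{H + 0 H}{2 H}} = \frac{2}{-2 + \left(H + 0\right) \frac{1}{2 H}} = \frac{2}{-2 + H \frac{1}{2 H}} = \frac{2}{-2 + \frac{1}{2}} = \frac{2}{- \frac{3}{2}} = 2 \left(- \frac{2}{3}\right) = - \frac{4}{3}$)
$h{\left(1 \right)} - X{\left(-19 \right)} = - \frac{4}{3} - \frac{1}{5} = - \frac{23}{15}$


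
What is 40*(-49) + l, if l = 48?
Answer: -1912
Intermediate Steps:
40*(-49) + l = 40*(-49) + 48 = -1960 + 48 = -1912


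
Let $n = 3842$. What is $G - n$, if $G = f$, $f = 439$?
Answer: $-3403$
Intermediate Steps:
$G = 439$
$G - n = 439 - 3842 = -3403$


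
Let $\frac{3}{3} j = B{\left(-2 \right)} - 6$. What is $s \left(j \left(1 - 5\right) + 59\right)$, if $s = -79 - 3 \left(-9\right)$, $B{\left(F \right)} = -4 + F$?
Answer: $-5564$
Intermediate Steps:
$j = -12$ ($j = \left(-4 - 2\right) - 6 = -6 - 6 = -12$)
$s = -52$ ($s = -79 - -27 = -79 + 27 = -52$)
$s \left(j \left(1 - 5\right) + 59\right) = - 52 \left(- 12 \left(1 - 5\right) + 59\right) = - 52 \left(\left(-12\right) \left(-4\right) + 59\right) = - 52 \left(48 + 59\right) = \left(-52\right) 107 = -5564$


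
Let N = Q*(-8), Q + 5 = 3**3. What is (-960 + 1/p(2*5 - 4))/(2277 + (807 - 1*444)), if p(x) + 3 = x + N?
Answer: -166081/456720 ≈ -0.36364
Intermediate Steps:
Q = 22 (Q = -5 + 3**3 = -5 + 27 = 22)
N = -176 (N = 22*(-8) = -176)
p(x) = -179 + x (p(x) = -3 + (x - 176) = -3 + (-176 + x) = -179 + x)
(-960 + 1/p(2*5 - 4))/(2277 + (807 - 1*444)) = (-960 + 1/(-179 + (2*5 - 4)))/(2277 + (807 - 1*444)) = (-960 + 1/(-179 + (10 - 4)))/(2277 + (807 - 444)) = (-960 + 1/(-179 + 6))/(2277 + 363) = (-960 + 1/(-173))/2640 = (-960 - 1/173)*(1/2640) = -166081/173*1/2640 = -166081/456720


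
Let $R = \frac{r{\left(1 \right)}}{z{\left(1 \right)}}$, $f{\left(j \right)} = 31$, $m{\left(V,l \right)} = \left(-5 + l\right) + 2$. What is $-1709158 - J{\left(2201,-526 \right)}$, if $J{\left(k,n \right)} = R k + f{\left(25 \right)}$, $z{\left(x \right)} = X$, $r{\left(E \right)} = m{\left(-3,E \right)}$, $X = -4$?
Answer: $- \frac{3420579}{2} \approx -1.7103 \cdot 10^{6}$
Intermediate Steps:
$m{\left(V,l \right)} = -3 + l$
$r{\left(E \right)} = -3 + E$
$z{\left(x \right)} = -4$
$R = \frac{1}{2}$ ($R = \frac{-3 + 1}{-4} = \left(-2\right) \left(- \frac{1}{4}\right) = \frac{1}{2} \approx 0.5$)
$J{\left(k,n \right)} = 31 + \frac{k}{2}$ ($J{\left(k,n \right)} = \frac{k}{2} + 31 = 31 + \frac{k}{2}$)
$-1709158 - J{\left(2201,-526 \right)} = -1709158 - \left(31 + \frac{1}{2} \cdot 2201\right) = -1709158 - \left(31 + \frac{2201}{2}\right) = -1709158 - \frac{2263}{2} = - \frac{3420579}{2}$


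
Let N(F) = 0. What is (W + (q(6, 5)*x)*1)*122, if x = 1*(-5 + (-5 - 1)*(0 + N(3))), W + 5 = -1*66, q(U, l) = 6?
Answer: -12322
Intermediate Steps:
W = -71 (W = -5 - 1*66 = -5 - 66 = -71)
x = -5 (x = 1*(-5 + (-5 - 1)*(0 + 0)) = 1*(-5 - 6*0) = 1*(-5 + 0) = 1*(-5) = -5)
(W + (q(6, 5)*x)*1)*122 = (-71 + (6*(-5))*1)*122 = (-71 - 30*1)*122 = (-71 - 30)*122 = -101*122 = -12322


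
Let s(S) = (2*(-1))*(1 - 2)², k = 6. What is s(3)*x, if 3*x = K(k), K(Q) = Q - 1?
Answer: -10/3 ≈ -3.3333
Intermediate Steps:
K(Q) = -1 + Q
x = 5/3 (x = (-1 + 6)/3 = (⅓)*5 = 5/3 ≈ 1.6667)
s(S) = -2 (s(S) = -2*(-1)² = -2*1 = -2)
s(3)*x = -2*5/3 = -10/3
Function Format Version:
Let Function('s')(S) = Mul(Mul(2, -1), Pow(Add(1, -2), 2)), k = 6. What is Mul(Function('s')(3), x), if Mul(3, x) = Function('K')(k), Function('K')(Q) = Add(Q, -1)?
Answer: Rational(-10, 3) ≈ -3.3333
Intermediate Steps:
Function('K')(Q) = Add(-1, Q)
x = Rational(5, 3) (x = Mul(Rational(1, 3), Add(-1, 6)) = Mul(Rational(1, 3), 5) = Rational(5, 3) ≈ 1.6667)
Function('s')(S) = -2 (Function('s')(S) = Mul(-2, Pow(-1, 2)) = Mul(-2, 1) = -2)
Mul(Function('s')(3), x) = Mul(-2, Rational(5, 3)) = Rational(-10, 3)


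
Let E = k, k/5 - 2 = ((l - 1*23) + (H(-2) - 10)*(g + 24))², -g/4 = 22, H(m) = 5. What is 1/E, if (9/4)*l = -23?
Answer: 81/33308615 ≈ 2.4318e-6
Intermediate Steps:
l = -92/9 (l = (4/9)*(-23) = -92/9 ≈ -10.222)
g = -88 (g = -4*22 = -88)
k = 33308615/81 (k = 10 + 5*((-92/9 - 1*23) + (5 - 10)*(-88 + 24))² = 10 + 5*((-92/9 - 23) - 5*(-64))² = 10 + 5*(-299/9 + 320)² = 10 + 5*(2581/9)² = 10 + 5*(6661561/81) = 10 + 33307805/81 = 33308615/81 ≈ 4.1122e+5)
E = 33308615/81 ≈ 4.1122e+5
1/E = 1/(33308615/81) = 81/33308615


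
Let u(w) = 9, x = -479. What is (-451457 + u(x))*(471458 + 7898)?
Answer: -216404307488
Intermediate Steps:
(-451457 + u(x))*(471458 + 7898) = (-451457 + 9)*(471458 + 7898) = -451448*479356 = -216404307488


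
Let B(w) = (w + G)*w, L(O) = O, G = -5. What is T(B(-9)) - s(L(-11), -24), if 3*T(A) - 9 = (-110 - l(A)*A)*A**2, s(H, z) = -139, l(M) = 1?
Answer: -1248770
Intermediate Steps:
B(w) = w*(-5 + w) (B(w) = (w - 5)*w = (-5 + w)*w = w*(-5 + w))
T(A) = 3 + A**2*(-110 - A)/3 (T(A) = 3 + ((-110 - A)*A**2)/3 = 3 + (A**2*(-110 - A))/3 = 3 + A**2*(-110 - A)/3)
T(B(-9)) - s(L(-11), -24) = (3 - 110*81*(-5 - 9)**2/3 - (-729*(-5 - 9)**3)/3) - 1*(-139) = (3 - 110*(-9*(-14))**2/3 - (-9*(-14))**3/3) + 139 = (3 - 110/3*126**2 - 1/3*126**3) + 139 = (3 - 110/3*15876 - 1/3*2000376) + 139 = (3 - 582120 - 666792) + 139 = -1248909 + 139 = -1248770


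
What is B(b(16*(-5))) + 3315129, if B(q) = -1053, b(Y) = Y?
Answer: 3314076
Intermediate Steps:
B(b(16*(-5))) + 3315129 = -1053 + 3315129 = 3314076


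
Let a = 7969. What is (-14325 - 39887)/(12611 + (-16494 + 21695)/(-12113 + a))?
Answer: -32093504/7464969 ≈ -4.2992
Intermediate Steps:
(-14325 - 39887)/(12611 + (-16494 + 21695)/(-12113 + a)) = (-14325 - 39887)/(12611 + (-16494 + 21695)/(-12113 + 7969)) = -54212/(12611 + 5201/(-4144)) = -54212/(12611 + 5201*(-1/4144)) = -54212/(12611 - 743/592) = -54212/7464969/592 = -54212*592/7464969 = -32093504/7464969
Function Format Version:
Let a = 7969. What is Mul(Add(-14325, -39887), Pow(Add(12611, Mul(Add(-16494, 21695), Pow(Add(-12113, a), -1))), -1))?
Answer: Rational(-32093504, 7464969) ≈ -4.2992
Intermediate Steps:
Mul(Add(-14325, -39887), Pow(Add(12611, Mul(Add(-16494, 21695), Pow(Add(-12113, a), -1))), -1)) = Mul(Add(-14325, -39887), Pow(Add(12611, Mul(Add(-16494, 21695), Pow(Add(-12113, 7969), -1))), -1)) = Mul(-54212, Pow(Add(12611, Mul(5201, Pow(-4144, -1))), -1)) = Mul(-54212, Pow(Add(12611, Mul(5201, Rational(-1, 4144))), -1)) = Mul(-54212, Pow(Add(12611, Rational(-743, 592)), -1)) = Mul(-54212, Pow(Rational(7464969, 592), -1)) = Mul(-54212, Rational(592, 7464969)) = Rational(-32093504, 7464969)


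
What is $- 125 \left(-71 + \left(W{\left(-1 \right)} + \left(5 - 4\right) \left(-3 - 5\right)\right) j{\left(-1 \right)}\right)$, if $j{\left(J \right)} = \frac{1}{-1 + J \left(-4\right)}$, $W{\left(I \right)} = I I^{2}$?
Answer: $9250$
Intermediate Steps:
$W{\left(I \right)} = I^{3}$
$j{\left(J \right)} = \frac{1}{-1 - 4 J}$
$- 125 \left(-71 + \left(W{\left(-1 \right)} + \left(5 - 4\right) \left(-3 - 5\right)\right) j{\left(-1 \right)}\right) = - 125 \left(-71 + \left(\left(-1\right)^{3} + \left(5 - 4\right) \left(-3 - 5\right)\right) \left(- \frac{1}{1 + 4 \left(-1\right)}\right)\right) = - 125 \left(-71 + \left(-1 + 1 \left(-8\right)\right) \left(- \frac{1}{1 - 4}\right)\right) = - 125 \left(-71 + \left(-1 - 8\right) \left(- \frac{1}{-3}\right)\right) = - 125 \left(-71 - 9 \left(\left(-1\right) \left(- \frac{1}{3}\right)\right)\right) = - 125 \left(-71 - 3\right) = \left(-125\right) \left(-74\right) = 9250$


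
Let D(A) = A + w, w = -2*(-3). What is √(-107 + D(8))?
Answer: I*√93 ≈ 9.6436*I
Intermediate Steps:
w = 6
D(A) = 6 + A (D(A) = A + 6 = 6 + A)
√(-107 + D(8)) = √(-107 + (6 + 8)) = √(-107 + 14) = √(-93) = I*√93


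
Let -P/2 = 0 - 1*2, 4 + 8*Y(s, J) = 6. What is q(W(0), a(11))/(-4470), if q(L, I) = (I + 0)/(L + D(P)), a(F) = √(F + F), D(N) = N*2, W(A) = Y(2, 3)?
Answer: -2*√22/73755 ≈ -0.00012719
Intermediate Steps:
Y(s, J) = ¼ (Y(s, J) = -½ + (⅛)*6 = -½ + ¾ = ¼)
P = 4 (P = -2*(0 - 1*2) = -2*(0 - 2) = -2*(-2) = 4)
W(A) = ¼
D(N) = 2*N
a(F) = √2*√F (a(F) = √(2*F) = √2*√F)
q(L, I) = I/(8 + L) (q(L, I) = (I + 0)/(L + 2*4) = I/(L + 8) = I/(8 + L))
q(W(0), a(11))/(-4470) = ((√2*√11)/(8 + ¼))/(-4470) = (√22/(33/4))*(-1/4470) = (√22*(4/33))*(-1/4470) = (4*√22/33)*(-1/4470) = -2*√22/73755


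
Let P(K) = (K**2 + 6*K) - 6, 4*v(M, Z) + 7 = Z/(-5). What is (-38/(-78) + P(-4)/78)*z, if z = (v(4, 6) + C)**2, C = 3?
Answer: 361/1300 ≈ 0.27769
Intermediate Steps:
v(M, Z) = -7/4 - Z/20 (v(M, Z) = -7/4 + (Z/(-5))/4 = -7/4 + (Z*(-1/5))/4 = -7/4 + (-Z/5)/4 = -7/4 - Z/20)
P(K) = -6 + K**2 + 6*K
z = 361/400 (z = ((-7/4 - 1/20*6) + 3)**2 = ((-7/4 - 3/10) + 3)**2 = (-41/20 + 3)**2 = (19/20)**2 = 361/400 ≈ 0.90250)
(-38/(-78) + P(-4)/78)*z = (-38/(-78) + (-6 + (-4)**2 + 6*(-4))/78)*(361/400) = (-38*(-1/78) + (-6 + 16 - 24)*(1/78))*(361/400) = (19/39 - 14*1/78)*(361/400) = (19/39 - 7/39)*(361/400) = (4/13)*(361/400) = 361/1300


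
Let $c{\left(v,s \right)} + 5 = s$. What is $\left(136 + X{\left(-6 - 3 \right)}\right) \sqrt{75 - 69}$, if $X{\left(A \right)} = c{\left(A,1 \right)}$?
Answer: $132 \sqrt{6} \approx 323.33$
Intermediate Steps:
$c{\left(v,s \right)} = -5 + s$
$X{\left(A \right)} = -4$ ($X{\left(A \right)} = -5 + 1 = -4$)
$\left(136 + X{\left(-6 - 3 \right)}\right) \sqrt{75 - 69} = \left(136 - 4\right) \sqrt{75 - 69} = 132 \sqrt{6}$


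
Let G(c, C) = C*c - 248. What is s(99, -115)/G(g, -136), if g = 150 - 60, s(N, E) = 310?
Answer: -155/6244 ≈ -0.024824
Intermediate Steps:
g = 90
G(c, C) = -248 + C*c
s(99, -115)/G(g, -136) = 310/(-248 - 136*90) = 310/(-248 - 12240) = 310/(-12488) = 310*(-1/12488) = -155/6244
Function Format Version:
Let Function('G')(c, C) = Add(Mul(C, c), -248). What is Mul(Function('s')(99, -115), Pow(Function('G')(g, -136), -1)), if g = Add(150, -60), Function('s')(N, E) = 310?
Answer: Rational(-155, 6244) ≈ -0.024824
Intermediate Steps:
g = 90
Function('G')(c, C) = Add(-248, Mul(C, c))
Mul(Function('s')(99, -115), Pow(Function('G')(g, -136), -1)) = Mul(310, Pow(Add(-248, Mul(-136, 90)), -1)) = Mul(310, Pow(Add(-248, -12240), -1)) = Mul(310, Pow(-12488, -1)) = Mul(310, Rational(-1, 12488)) = Rational(-155, 6244)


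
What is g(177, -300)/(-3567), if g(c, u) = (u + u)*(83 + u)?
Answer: -43400/1189 ≈ -36.501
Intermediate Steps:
g(c, u) = 2*u*(83 + u) (g(c, u) = (2*u)*(83 + u) = 2*u*(83 + u))
g(177, -300)/(-3567) = (2*(-300)*(83 - 300))/(-3567) = (2*(-300)*(-217))*(-1/3567) = 130200*(-1/3567) = -43400/1189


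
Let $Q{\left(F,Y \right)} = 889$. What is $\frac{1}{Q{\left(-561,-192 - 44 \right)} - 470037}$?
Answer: $- \frac{1}{469148} \approx -2.1315 \cdot 10^{-6}$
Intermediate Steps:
$\frac{1}{Q{\left(-561,-192 - 44 \right)} - 470037} = \frac{1}{889 - 470037} = \frac{1}{-469148} = - \frac{1}{469148}$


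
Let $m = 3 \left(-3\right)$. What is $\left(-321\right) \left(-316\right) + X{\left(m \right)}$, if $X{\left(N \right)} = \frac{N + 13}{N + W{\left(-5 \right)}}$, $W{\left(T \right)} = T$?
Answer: $\frac{710050}{7} \approx 1.0144 \cdot 10^{5}$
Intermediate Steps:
$m = -9$
$X{\left(N \right)} = \frac{13 + N}{-5 + N}$ ($X{\left(N \right)} = \frac{N + 13}{N - 5} = \frac{13 + N}{-5 + N}$)
$\left(-321\right) \left(-316\right) + X{\left(m \right)} = \left(-321\right) \left(-316\right) + \frac{13 - 9}{-5 - 9} = 101436 + \frac{1}{-14} \cdot 4 = 101436 - \frac{2}{7} = \frac{710050}{7}$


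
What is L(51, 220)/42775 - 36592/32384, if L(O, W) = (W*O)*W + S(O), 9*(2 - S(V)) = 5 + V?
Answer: 44083859663/779189400 ≈ 56.577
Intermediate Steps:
S(V) = 13/9 - V/9 (S(V) = 2 - (5 + V)/9 = 2 + (-5/9 - V/9) = 13/9 - V/9)
L(O, W) = 13/9 - O/9 + O*W² (L(O, W) = (W*O)*W + (13/9 - O/9) = (O*W)*W + (13/9 - O/9) = O*W² + (13/9 - O/9) = 13/9 - O/9 + O*W²)
L(51, 220)/42775 - 36592/32384 = (13/9 - ⅑*51 + 51*220²)/42775 - 36592/32384 = (13/9 - 17/3 + 51*48400)*(1/42775) - 36592*1/32384 = (13/9 - 17/3 + 2468400)*(1/42775) - 2287/2024 = (22215562/9)*(1/42775) - 2287/2024 = 22215562/384975 - 2287/2024 = 44083859663/779189400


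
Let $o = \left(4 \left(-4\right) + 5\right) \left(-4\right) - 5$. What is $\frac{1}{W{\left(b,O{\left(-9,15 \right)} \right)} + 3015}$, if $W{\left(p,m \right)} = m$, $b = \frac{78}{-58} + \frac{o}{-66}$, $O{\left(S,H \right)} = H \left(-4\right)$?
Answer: $\frac{1}{2955} \approx 0.00033841$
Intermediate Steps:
$O{\left(S,H \right)} = - 4 H$
$o = 39$ ($o = \left(-16 + 5\right) \left(-4\right) - 5 = \left(-11\right) \left(-4\right) - 5 = 44 - 5 = 39$)
$b = - \frac{1235}{638}$ ($b = \frac{78}{-58} + \frac{39}{-66} = 78 \left(- \frac{1}{58}\right) + 39 \left(- \frac{1}{66}\right) = - \frac{39}{29} - \frac{13}{22} = - \frac{1235}{638} \approx -1.9357$)
$\frac{1}{W{\left(b,O{\left(-9,15 \right)} \right)} + 3015} = \frac{1}{\left(-4\right) 15 + 3015} = \frac{1}{-60 + 3015} = \frac{1}{2955}$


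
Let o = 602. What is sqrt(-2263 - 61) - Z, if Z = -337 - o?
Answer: 939 + 2*I*sqrt(581) ≈ 939.0 + 48.208*I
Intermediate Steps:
Z = -939 (Z = -337 - 1*602 = -337 - 602 = -939)
sqrt(-2263 - 61) - Z = sqrt(-2263 - 61) - 1*(-939) = sqrt(-2324) + 939 = 2*I*sqrt(581) + 939 = 939 + 2*I*sqrt(581)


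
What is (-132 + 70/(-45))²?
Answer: 1444804/81 ≈ 17837.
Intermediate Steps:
(-132 + 70/(-45))² = (-132 + 70*(-1/45))² = (-132 - 14/9)² = (-1202/9)² = 1444804/81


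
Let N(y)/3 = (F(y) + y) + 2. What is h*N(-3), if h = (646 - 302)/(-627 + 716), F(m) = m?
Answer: -4128/89 ≈ -46.382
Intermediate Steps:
N(y) = 6 + 6*y (N(y) = 3*((y + y) + 2) = 3*(2*y + 2) = 3*(2 + 2*y) = 6 + 6*y)
h = 344/89 ≈ 3.8652
h*N(-3) = 344*(6 + 6*(-3))/89 = 344*(6 - 18)/89 = (344/89)*(-12) = -4128/89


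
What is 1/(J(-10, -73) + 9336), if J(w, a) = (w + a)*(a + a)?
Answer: 1/21454 ≈ 4.6611e-5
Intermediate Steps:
J(w, a) = 2*a*(a + w) (J(w, a) = (a + w)*(2*a) = 2*a*(a + w))
1/(J(-10, -73) + 9336) = 1/(2*(-73)*(-73 - 10) + 9336) = 1/(2*(-73)*(-83) + 9336) = 1/(12118 + 9336) = 1/21454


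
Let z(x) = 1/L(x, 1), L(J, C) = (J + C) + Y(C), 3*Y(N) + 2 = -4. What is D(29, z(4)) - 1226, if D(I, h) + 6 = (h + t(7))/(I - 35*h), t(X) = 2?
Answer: -64057/52 ≈ -1231.9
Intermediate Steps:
Y(N) = -2 (Y(N) = -⅔ + (⅓)*(-4) = -⅔ - 4/3 = -2)
L(J, C) = -2 + C + J (L(J, C) = (J + C) - 2 = (C + J) - 2 = -2 + C + J)
z(x) = 1/(-1 + x) (z(x) = 1/(-2 + 1 + x) = 1/(-1 + x))
D(I, h) = -6 + (2 + h)/(I - 35*h) (D(I, h) = -6 + (h + 2)/(I - 35*h) = -6 + (2 + h)/(I - 35*h))
D(29, z(4)) - 1226 = (2 - 6*29 + 211/(-1 + 4))/(29 - 35/(-1 + 4)) - 1226 = (2 - 174 + 211/3)/(29 - 35/3) - 1226 = -305/3/(52/3) - 1226 = (3/52)*(-305/3) - 1226 = -305/52 - 1226 = -64057/52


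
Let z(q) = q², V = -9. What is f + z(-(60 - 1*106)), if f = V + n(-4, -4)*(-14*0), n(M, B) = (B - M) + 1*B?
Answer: 2107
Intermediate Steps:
n(M, B) = -M + 2*B (n(M, B) = (B - M) + B = -M + 2*B)
f = -9 (f = -9 + (-1*(-4) + 2*(-4))*(-14*0) = -9 + (4 - 8)*0 = -9 - 4*0 = -9 + 0 = -9)
f + z(-(60 - 1*106)) = -9 + (-(60 - 1*106))² = -9 + (-(60 - 106))² = -9 + (-1*(-46))² = -9 + 46² = -9 + 2116 = 2107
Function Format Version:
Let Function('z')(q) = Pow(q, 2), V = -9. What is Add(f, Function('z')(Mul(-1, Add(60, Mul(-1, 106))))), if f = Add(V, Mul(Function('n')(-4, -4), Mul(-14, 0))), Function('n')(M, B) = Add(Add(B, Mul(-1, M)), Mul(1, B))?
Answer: 2107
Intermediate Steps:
Function('n')(M, B) = Add(Mul(-1, M), Mul(2, B)) (Function('n')(M, B) = Add(Add(B, Mul(-1, M)), B) = Add(Mul(-1, M), Mul(2, B)))
f = -9 (f = Add(-9, Mul(Add(Mul(-1, -4), Mul(2, -4)), Mul(-14, 0))) = Add(-9, Mul(Add(4, -8), 0)) = Add(-9, Mul(-4, 0)) = Add(-9, 0) = -9)
Add(f, Function('z')(Mul(-1, Add(60, Mul(-1, 106))))) = Add(-9, Pow(Mul(-1, Add(60, Mul(-1, 106))), 2)) = Add(-9, Pow(Mul(-1, Add(60, -106)), 2)) = Add(-9, Pow(Mul(-1, -46), 2)) = Add(-9, Pow(46, 2)) = Add(-9, 2116) = 2107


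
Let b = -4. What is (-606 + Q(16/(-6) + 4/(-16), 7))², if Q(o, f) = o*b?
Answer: 3179089/9 ≈ 3.5323e+5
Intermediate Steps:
Q(o, f) = -4*o (Q(o, f) = o*(-4) = -4*o)
(-606 + Q(16/(-6) + 4/(-16), 7))² = (-606 - 4*(16/(-6) + 4/(-16)))² = (-606 - 4*(16*(-⅙) + 4*(-1/16)))² = (-606 - 4*(-8/3 - ¼))² = (-606 - 4*(-35/12))² = (-606 + 35/3)² = (-1783/3)² = 3179089/9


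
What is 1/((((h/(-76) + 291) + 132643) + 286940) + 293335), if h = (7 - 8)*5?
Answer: 76/54203889 ≈ 1.4021e-6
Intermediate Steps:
h = -5 (h = -1*5 = -5)
1/((((h/(-76) + 291) + 132643) + 286940) + 293335) = 1/((((-5/(-76) + 291) + 132643) + 286940) + 293335) = 1/((((-5*(-1/76) + 291) + 132643) + 286940) + 293335) = 1/((((5/76 + 291) + 132643) + 286940) + 293335) = 1/(((22121/76 + 132643) + 286940) + 293335) = 1/((10102989/76 + 286940) + 293335) = 1/(31910429/76 + 293335) = 1/(54203889/76) = 76/54203889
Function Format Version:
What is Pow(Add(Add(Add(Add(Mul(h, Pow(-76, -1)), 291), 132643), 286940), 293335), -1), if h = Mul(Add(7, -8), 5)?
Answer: Rational(76, 54203889) ≈ 1.4021e-6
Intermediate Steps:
h = -5 (h = Mul(-1, 5) = -5)
Pow(Add(Add(Add(Add(Mul(h, Pow(-76, -1)), 291), 132643), 286940), 293335), -1) = Pow(Add(Add(Add(Add(Mul(-5, Pow(-76, -1)), 291), 132643), 286940), 293335), -1) = Pow(Add(Add(Add(Add(Mul(-5, Rational(-1, 76)), 291), 132643), 286940), 293335), -1) = Pow(Add(Add(Add(Add(Rational(5, 76), 291), 132643), 286940), 293335), -1) = Pow(Add(Add(Add(Rational(22121, 76), 132643), 286940), 293335), -1) = Pow(Add(Add(Rational(10102989, 76), 286940), 293335), -1) = Pow(Add(Rational(31910429, 76), 293335), -1) = Pow(Rational(54203889, 76), -1) = Rational(76, 54203889)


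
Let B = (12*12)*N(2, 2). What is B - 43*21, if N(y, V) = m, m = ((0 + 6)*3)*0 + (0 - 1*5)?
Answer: -1623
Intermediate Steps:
m = -5 (m = (6*3)*0 + (0 - 5) = 18*0 - 5 = 0 - 5 = -5)
N(y, V) = -5
B = -720 (B = (12*12)*(-5) = 144*(-5) = -720)
B - 43*21 = -720 - 43*21 = -720 - 903 = -1623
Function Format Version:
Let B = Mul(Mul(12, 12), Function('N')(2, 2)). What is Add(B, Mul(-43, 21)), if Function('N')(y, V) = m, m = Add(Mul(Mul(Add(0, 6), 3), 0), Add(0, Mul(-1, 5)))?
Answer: -1623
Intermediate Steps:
m = -5 (m = Add(Mul(Mul(6, 3), 0), Add(0, -5)) = Add(Mul(18, 0), -5) = Add(0, -5) = -5)
Function('N')(y, V) = -5
B = -720 (B = Mul(Mul(12, 12), -5) = Mul(144, -5) = -720)
Add(B, Mul(-43, 21)) = Add(-720, Mul(-43, 21)) = Add(-720, -903) = -1623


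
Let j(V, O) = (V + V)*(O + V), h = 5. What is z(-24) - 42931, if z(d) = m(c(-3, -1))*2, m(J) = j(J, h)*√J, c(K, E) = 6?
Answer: -42931 + 264*√6 ≈ -42284.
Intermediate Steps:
j(V, O) = 2*V*(O + V) (j(V, O) = (2*V)*(O + V) = 2*V*(O + V))
m(J) = 2*J^(3/2)*(5 + J) (m(J) = (2*J*(5 + J))*√J = 2*J^(3/2)*(5 + J))
z(d) = 264*√6 (z(d) = (2*6^(3/2)*(5 + 6))*2 = (2*(6*√6)*11)*2 = (132*√6)*2 = 264*√6)
z(-24) - 42931 = 264*√6 - 42931 = -42931 + 264*√6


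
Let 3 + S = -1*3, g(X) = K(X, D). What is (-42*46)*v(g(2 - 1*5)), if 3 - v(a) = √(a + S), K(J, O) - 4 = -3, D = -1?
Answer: -5796 + 1932*I*√5 ≈ -5796.0 + 4320.1*I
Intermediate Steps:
K(J, O) = 1 (K(J, O) = 4 - 3 = 1)
g(X) = 1
S = -6 (S = -3 - 1*3 = -3 - 3 = -6)
v(a) = 3 - √(-6 + a) (v(a) = 3 - √(a - 6) = 3 - √(-6 + a))
(-42*46)*v(g(2 - 1*5)) = (-42*46)*(3 - √(-6 + 1)) = -1932*(3 - √(-5)) = -1932*(3 - I*√5) = -5796 + 1932*I*√5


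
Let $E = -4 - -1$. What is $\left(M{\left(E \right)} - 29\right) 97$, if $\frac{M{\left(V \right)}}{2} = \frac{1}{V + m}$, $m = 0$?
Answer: $- \frac{8633}{3} \approx -2877.7$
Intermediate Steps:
$E = -3$ ($E = -4 + 1 = -3$)
$M{\left(V \right)} = \frac{2}{V}$ ($M{\left(V \right)} = \frac{2}{V + 0} = \frac{2}{V}$)
$\left(M{\left(E \right)} - 29\right) 97 = \left(\frac{2}{-3} - 29\right) 97 = \left(2 \left(- \frac{1}{3}\right) - 29\right) 97 = \left(- \frac{2}{3} - 29\right) 97 = \left(- \frac{89}{3}\right) 97 = - \frac{8633}{3}$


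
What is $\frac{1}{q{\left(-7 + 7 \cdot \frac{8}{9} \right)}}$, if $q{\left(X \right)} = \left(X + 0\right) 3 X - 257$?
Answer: $- \frac{27}{6890} \approx -0.0039187$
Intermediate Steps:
$q{\left(X \right)} = -257 + 3 X^{2}$ ($q{\left(X \right)} = X 3 X - 257 = 3 X X - 257 = 3 X^{2} - 257 = -257 + 3 X^{2}$)
$\frac{1}{q{\left(-7 + 7 \cdot \frac{8}{9} \right)}} = \frac{1}{-257 + 3 \left(-7 + 7 \cdot \frac{8}{9}\right)^{2}} = \frac{1}{-257 + 3 \left(-7 + \frac{56}{9}\right)^{2}} = \frac{1}{-257 + 3 \left(- \frac{7}{9}\right)^{2}} = \frac{1}{-257 + 3 \cdot \frac{49}{81}} = \frac{1}{-257 + \frac{49}{27}} = \frac{1}{- \frac{6890}{27}} = - \frac{27}{6890}$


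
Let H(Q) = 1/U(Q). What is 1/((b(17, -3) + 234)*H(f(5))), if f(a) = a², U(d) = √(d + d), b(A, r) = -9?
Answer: √2/45 ≈ 0.031427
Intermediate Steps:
U(d) = √2*√d (U(d) = √(2*d) = √2*√d)
H(Q) = √2/(2*√Q) (H(Q) = 1/(√2*√Q) = √2/(2*√Q))
1/((b(17, -3) + 234)*H(f(5))) = 1/((-9 + 234)*(√2/(2*√(5²)))) = 1/(225*(√2/(2*√25))) = 1/(225*((½)*√2*(⅕))) = 1/(225*(√2/10)) = 1/(45*√2/2) = √2/45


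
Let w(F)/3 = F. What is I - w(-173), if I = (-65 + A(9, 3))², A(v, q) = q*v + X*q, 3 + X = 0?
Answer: 2728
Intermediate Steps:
X = -3 (X = -3 + 0 = -3)
w(F) = 3*F
A(v, q) = -3*q + q*v (A(v, q) = q*v - 3*q = -3*q + q*v)
I = 2209 (I = (-65 + 3*(-3 + 9))² = (-65 + 3*6)² = (-65 + 18)² = (-47)² = 2209)
I - w(-173) = 2209 - 3*(-173) = 2209 - 1*(-519) = 2209 + 519 = 2728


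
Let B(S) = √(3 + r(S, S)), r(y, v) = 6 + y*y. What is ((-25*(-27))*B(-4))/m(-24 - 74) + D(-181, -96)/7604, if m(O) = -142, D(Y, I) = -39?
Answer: -12834519/539884 ≈ -23.773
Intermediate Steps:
r(y, v) = 6 + y²
B(S) = √(9 + S²) (B(S) = √(3 + (6 + S²)) = √(9 + S²))
((-25*(-27))*B(-4))/m(-24 - 74) + D(-181, -96)/7604 = ((-25*(-27))*√(9 + (-4)²))/(-142) - 39/7604 = (675*√(9 + 16))*(-1/142) - 39*1/7604 = (675*√25)*(-1/142) - 39/7604 = (675*5)*(-1/142) - 39/7604 = 3375*(-1/142) - 39/7604 = -3375/142 - 39/7604 = -12834519/539884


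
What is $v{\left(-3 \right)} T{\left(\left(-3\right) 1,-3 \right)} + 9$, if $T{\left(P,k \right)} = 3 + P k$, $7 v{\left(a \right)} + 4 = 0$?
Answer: $\frac{15}{7} \approx 2.1429$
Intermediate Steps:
$v{\left(a \right)} = - \frac{4}{7}$ ($v{\left(a \right)} = - \frac{4}{7} + \frac{1}{7} \cdot 0 = - \frac{4}{7} + 0 = - \frac{4}{7}$)
$v{\left(-3 \right)} T{\left(\left(-3\right) 1,-3 \right)} + 9 = - \frac{4 \left(3 + \left(-3\right) 1 \left(-3\right)\right)}{7} + 9 = - \frac{4 \left(3 - -9\right)}{7} + 9 = - \frac{4 \left(3 + 9\right)}{7} + 9 = \left(- \frac{4}{7}\right) 12 + 9 = - \frac{48}{7} + 9 = \frac{15}{7}$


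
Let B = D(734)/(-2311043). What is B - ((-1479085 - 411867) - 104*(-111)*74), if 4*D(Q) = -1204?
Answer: 342264147747/330149 ≈ 1.0367e+6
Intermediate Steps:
D(Q) = -301 (D(Q) = (¼)*(-1204) = -301)
B = 43/330149 (B = -301/(-2311043) = -301*(-1/2311043) = 43/330149 ≈ 0.00013024)
B - ((-1479085 - 411867) - 104*(-111)*74) = 43/330149 - ((-1479085 - 411867) - 104*(-111)*74) = 43/330149 - (-1890952 + 11544*74) = 43/330149 - (-1890952 + 854256) = 43/330149 - 1*(-1036696) = 43/330149 + 1036696 = 342264147747/330149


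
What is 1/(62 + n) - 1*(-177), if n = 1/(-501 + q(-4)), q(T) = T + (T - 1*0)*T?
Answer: 5366598/30317 ≈ 177.02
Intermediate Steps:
q(T) = T + T² (q(T) = T + (T + 0)*T = T + T*T = T + T²)
n = -1/489 (n = 1/(-501 - 4*(1 - 4)) = 1/(-501 - 4*(-3)) = 1/(-501 + 12) = 1/(-489) = -1/489 ≈ -0.0020450)
1/(62 + n) - 1*(-177) = 1/(62 - 1/489) - 1*(-177) = 1/(30317/489) + 177 = 489/30317 + 177 = 5366598/30317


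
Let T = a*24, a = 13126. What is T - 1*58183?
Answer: 256841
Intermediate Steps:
T = 315024 (T = 13126*24 = 315024)
T - 1*58183 = 315024 - 1*58183 = 315024 - 58183 = 256841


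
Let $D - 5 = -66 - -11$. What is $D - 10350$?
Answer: $-10400$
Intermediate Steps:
$D = -50$ ($D = 5 - 55 = -50$)
$D - 10350 = -50 - 10350 = -10400$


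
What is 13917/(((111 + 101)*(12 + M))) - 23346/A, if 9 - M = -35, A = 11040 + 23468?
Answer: 50771031/102419744 ≈ 0.49572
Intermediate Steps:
A = 34508
M = 44 (M = 9 - 1*(-35) = 9 + 35 = 44)
13917/(((111 + 101)*(12 + M))) - 23346/A = 13917/(((111 + 101)*(12 + 44))) - 23346/34508 = 13917/((212*56)) - 23346*1/34508 = 13917/11872 - 11673/17254 = 50771031/102419744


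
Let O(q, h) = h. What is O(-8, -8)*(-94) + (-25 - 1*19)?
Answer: 708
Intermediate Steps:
O(-8, -8)*(-94) + (-25 - 1*19) = -8*(-94) + (-25 - 1*19) = 752 + (-25 - 19) = 752 - 44 = 708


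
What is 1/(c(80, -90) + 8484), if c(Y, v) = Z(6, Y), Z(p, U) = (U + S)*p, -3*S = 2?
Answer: 1/8960 ≈ 0.00011161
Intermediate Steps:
S = -⅔ (S = -⅓*2 = -⅔ ≈ -0.66667)
Z(p, U) = p*(-⅔ + U) (Z(p, U) = (U - ⅔)*p = (-⅔ + U)*p = p*(-⅔ + U))
c(Y, v) = -4 + 6*Y (c(Y, v) = (⅓)*6*(-2 + 3*Y) = -4 + 6*Y)
1/(c(80, -90) + 8484) = 1/((-4 + 6*80) + 8484) = 1/((-4 + 480) + 8484) = 1/(476 + 8484) = 1/8960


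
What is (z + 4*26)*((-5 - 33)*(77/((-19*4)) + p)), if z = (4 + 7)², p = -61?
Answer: 1060425/2 ≈ 5.3021e+5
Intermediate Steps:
z = 121 (z = 11² = 121)
(z + 4*26)*((-5 - 33)*(77/((-19*4)) + p)) = (121 + 4*26)*((-5 - 33)*(77/((-19*4)) - 61)) = (121 + 104)*(-38*(77/(-76) - 61)) = 225*(-38*(77*(-1/76) - 61)) = 225*(-38*(-77/76 - 61)) = 225*(-38*(-4713/76)) = 225*(4713/2) = 1060425/2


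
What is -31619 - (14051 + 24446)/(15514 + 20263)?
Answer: -1131271460/35777 ≈ -31620.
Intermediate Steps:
-31619 - (14051 + 24446)/(15514 + 20263) = -31619 - 38497/35777 = -1131271460/35777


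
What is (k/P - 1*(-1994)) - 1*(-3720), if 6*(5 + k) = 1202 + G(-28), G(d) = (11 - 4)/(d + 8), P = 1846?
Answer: 421929571/73840 ≈ 5714.1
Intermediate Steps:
G(d) = 7/(8 + d)
k = 7811/40 (k = -5 + (1202 + 7/(8 - 28))/6 = -5 + (1202 + 7/(-20))/6 = -5 + (1202 + 7*(-1/20))/6 = -5 + (1202 - 7/20)/6 = -5 + (⅙)*(24033/20) = -5 + 8011/40 = 7811/40 ≈ 195.27)
(k/P - 1*(-1994)) - 1*(-3720) = ((7811/40)/1846 - 1*(-1994)) - 1*(-3720) = ((7811/40)*(1/1846) + 1994) + 3720 = (7811/73840 + 1994) + 3720 = 147244771/73840 + 3720 = 421929571/73840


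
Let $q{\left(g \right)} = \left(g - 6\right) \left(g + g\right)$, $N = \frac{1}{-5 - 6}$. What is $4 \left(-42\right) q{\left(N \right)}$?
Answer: $- \frac{22512}{121} \approx -186.05$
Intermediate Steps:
$N = - \frac{1}{11}$ ($N = \frac{1}{-5 - 6} = \frac{1}{-11} = - \frac{1}{11} \approx -0.090909$)
$q{\left(g \right)} = 2 g \left(-6 + g\right)$ ($q{\left(g \right)} = \left(-6 + g\right) 2 g = 2 g \left(-6 + g\right)$)
$4 \left(-42\right) q{\left(N \right)} = 4 \left(-42\right) 2 \left(- \frac{1}{11}\right) \left(-6 - \frac{1}{11}\right) = - 168 \cdot 2 \left(- \frac{1}{11}\right) \left(- \frac{67}{11}\right) = \left(-168\right) \frac{134}{121} = - \frac{22512}{121}$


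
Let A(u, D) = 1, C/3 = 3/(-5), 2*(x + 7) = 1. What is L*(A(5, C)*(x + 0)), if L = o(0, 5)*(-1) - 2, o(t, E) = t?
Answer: 13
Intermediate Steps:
x = -13/2 (x = -7 + (½)*1 = -7 + ½ = -13/2 ≈ -6.5000)
C = -9/5 (C = 3*(3/(-5)) = 3*(3*(-⅕)) = 3*(-⅗) = -9/5 ≈ -1.8000)
L = -2 (L = 0*(-1) - 2 = 0 - 2 = -2)
L*(A(5, C)*(x + 0)) = -2*(-13/2 + 0) = -2*(-13)/2 = -2*(-13/2) = 13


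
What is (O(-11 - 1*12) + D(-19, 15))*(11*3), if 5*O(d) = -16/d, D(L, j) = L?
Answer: -71577/115 ≈ -622.41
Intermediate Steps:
O(d) = -16/(5*d) (O(d) = (-16/d)/5 = -16/(5*d))
(O(-11 - 1*12) + D(-19, 15))*(11*3) = (-16/(5*(-11 - 1*12)) - 19)*(11*3) = (-16/(5*(-11 - 12)) - 19)*33 = (-16/5/(-23) - 19)*33 = (-16/5*(-1/23) - 19)*33 = (16/115 - 19)*33 = -2169/115*33 = -71577/115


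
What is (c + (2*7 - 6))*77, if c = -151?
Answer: -11011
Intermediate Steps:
(c + (2*7 - 6))*77 = (-151 + (2*7 - 6))*77 = (-151 + (14 - 6))*77 = (-151 + 8)*77 = -143*77 = -11011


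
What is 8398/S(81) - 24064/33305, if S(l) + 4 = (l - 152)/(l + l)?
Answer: -45327955196/23946295 ≈ -1892.9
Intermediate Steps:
S(l) = -4 + (-152 + l)/(2*l) (S(l) = -4 + (l - 152)/(l + l) = -4 + (-152 + l)/((2*l)) = -4 + (-152 + l)*(1/(2*l)) = -4 + (-152 + l)/(2*l))
8398/S(81) - 24064/33305 = 8398/(-7/2 - 76/81) - 24064/33305 = 8398/(-719/162) - 24064/33305 = 8398*(-162/719) - 24064/33305 = -1360476/719 - 24064/33305 = -45327955196/23946295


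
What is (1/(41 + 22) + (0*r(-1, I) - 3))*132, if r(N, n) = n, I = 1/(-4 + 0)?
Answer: -8272/21 ≈ -393.90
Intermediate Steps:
I = -1/4 (I = 1/(-4) = -1/4 ≈ -0.25000)
(1/(41 + 22) + (0*r(-1, I) - 3))*132 = (1/(41 + 22) + (0*(-1/4) - 3))*132 = (1/63 + (0 - 3))*132 = (1/63 - 3)*132 = -188/63*132 = -8272/21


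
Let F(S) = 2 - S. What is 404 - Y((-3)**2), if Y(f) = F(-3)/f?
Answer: 3631/9 ≈ 403.44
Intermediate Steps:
Y(f) = 5/f (Y(f) = (2 - 1*(-3))/f = (2 + 3)/f = 5/f)
404 - Y((-3)**2) = 404 - 5/((-3)**2) = 404 - 5/9 = 3631/9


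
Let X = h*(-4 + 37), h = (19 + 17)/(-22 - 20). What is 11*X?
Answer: -2178/7 ≈ -311.14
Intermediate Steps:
h = -6/7 (h = 36/(-42) = 36*(-1/42) = -6/7 ≈ -0.85714)
X = -198/7 (X = -6*(-4 + 37)/7 = -6/7*33 = -198/7 ≈ -28.286)
11*X = 11*(-198/7) = -2178/7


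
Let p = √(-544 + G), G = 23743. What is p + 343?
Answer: 343 + √23199 ≈ 495.31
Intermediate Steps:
p = √23199 (p = √(-544 + 23743) = √23199 ≈ 152.31)
p + 343 = √23199 + 343 = 343 + √23199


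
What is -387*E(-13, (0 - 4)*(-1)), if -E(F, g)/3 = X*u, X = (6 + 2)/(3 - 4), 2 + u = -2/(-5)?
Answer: 74304/5 ≈ 14861.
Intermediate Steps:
u = -8/5 (u = -2 - 2/(-5) = -2 - 2*(-⅕) = -2 + ⅖ = -8/5 ≈ -1.6000)
X = -8 (X = 8/(-1) = 8*(-1) = -8)
E(F, g) = -192/5 (E(F, g) = -(-24)*(-8)/5 = -3*64/5 = -192/5)
-387*E(-13, (0 - 4)*(-1)) = -387*(-192/5) = 74304/5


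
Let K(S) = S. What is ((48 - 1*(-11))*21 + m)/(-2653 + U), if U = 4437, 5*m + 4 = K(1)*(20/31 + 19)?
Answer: 19253/27652 ≈ 0.69626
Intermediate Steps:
m = 97/31 (m = -4/5 + (1*(20/31 + 19))/5 = -4/5 + (1*(609/31))/5 = -4/5 + (1/5)*(609/31) = -4/5 + 609/155 = 97/31 ≈ 3.1290)
((48 - 1*(-11))*21 + m)/(-2653 + U) = ((48 - 1*(-11))*21 + 97/31)/(-2653 + 4437) = ((48 + 11)*21 + 97/31)/1784 = (59*21 + 97/31)*(1/1784) = (1239 + 97/31)*(1/1784) = (38506/31)*(1/1784) = 19253/27652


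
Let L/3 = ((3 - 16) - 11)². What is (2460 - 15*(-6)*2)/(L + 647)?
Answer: 528/475 ≈ 1.1116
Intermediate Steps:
L = 1728 (L = 3*((3 - 16) - 11)² = 3*(-13 - 11)² = 3*(-24)² = 3*576 = 1728)
(2460 - 15*(-6)*2)/(L + 647) = (2460 - 15*(-6)*2)/(1728 + 647) = (2460 + 90*2)/2375 = (2460 + 180)*(1/2375) = 2640*(1/2375) = 528/475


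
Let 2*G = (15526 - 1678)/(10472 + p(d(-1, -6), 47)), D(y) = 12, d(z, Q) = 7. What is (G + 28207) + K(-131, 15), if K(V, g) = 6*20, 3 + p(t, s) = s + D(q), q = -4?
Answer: 74558395/2632 ≈ 28328.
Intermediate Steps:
p(t, s) = 9 + s (p(t, s) = -3 + (s + 12) = -3 + (12 + s) = 9 + s)
K(V, g) = 120
G = 1731/2632 (G = ((15526 - 1678)/(10472 + (9 + 47)))/2 = (13848/(10472 + 56))/2 = (13848/10528)/2 = (13848*(1/10528))/2 = (½)*(1731/1316) = 1731/2632 ≈ 0.65767)
(G + 28207) + K(-131, 15) = (1731/2632 + 28207) + 120 = 74242555/2632 + 120 = 74558395/2632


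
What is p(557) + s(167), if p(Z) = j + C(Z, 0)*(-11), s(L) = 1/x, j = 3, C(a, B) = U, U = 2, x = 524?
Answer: -9955/524 ≈ -18.998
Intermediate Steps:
C(a, B) = 2
s(L) = 1/524
p(Z) = -19 (p(Z) = 3 + 2*(-11) = 3 - 22 = -19)
p(557) + s(167) = -19 + 1/524 = -9955/524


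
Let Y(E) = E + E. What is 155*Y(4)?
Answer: 1240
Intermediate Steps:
Y(E) = 2*E
155*Y(4) = 155*(2*4) = 155*8 = 1240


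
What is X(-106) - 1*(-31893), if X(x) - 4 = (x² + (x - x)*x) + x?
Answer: 43027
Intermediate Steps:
X(x) = 4 + x + x² (X(x) = 4 + ((x² + (x - x)*x) + x) = 4 + ((x² + 0*x) + x) = 4 + ((x² + 0) + x) = 4 + (x² + x) = 4 + (x + x²) = 4 + x + x²)
X(-106) - 1*(-31893) = (4 - 106 + (-106)²) - 1*(-31893) = (4 - 106 + 11236) + 31893 = 11134 + 31893 = 43027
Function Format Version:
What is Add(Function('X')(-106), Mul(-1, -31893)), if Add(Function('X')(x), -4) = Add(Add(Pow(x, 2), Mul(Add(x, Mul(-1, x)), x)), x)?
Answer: 43027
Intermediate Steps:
Function('X')(x) = Add(4, x, Pow(x, 2)) (Function('X')(x) = Add(4, Add(Add(Pow(x, 2), Mul(Add(x, Mul(-1, x)), x)), x)) = Add(4, Add(Add(Pow(x, 2), Mul(0, x)), x)) = Add(4, Add(Add(Pow(x, 2), 0), x)) = Add(4, Add(Pow(x, 2), x)) = Add(4, Add(x, Pow(x, 2))) = Add(4, x, Pow(x, 2)))
Add(Function('X')(-106), Mul(-1, -31893)) = Add(Add(4, -106, Pow(-106, 2)), Mul(-1, -31893)) = Add(Add(4, -106, 11236), 31893) = Add(11134, 31893) = 43027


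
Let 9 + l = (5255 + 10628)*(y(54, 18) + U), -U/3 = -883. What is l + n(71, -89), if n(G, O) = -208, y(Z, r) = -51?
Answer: 41263817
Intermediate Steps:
U = 2649 (U = -3*(-883) = 2649)
l = 41264025 (l = -9 + (5255 + 10628)*(-51 + 2649) = -9 + 15883*2598 = -9 + 41264034 = 41264025)
l + n(71, -89) = 41264025 - 208 = 41263817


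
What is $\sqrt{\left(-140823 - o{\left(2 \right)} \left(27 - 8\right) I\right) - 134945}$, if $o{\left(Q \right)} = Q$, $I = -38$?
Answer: $2 i \sqrt{68581} \approx 523.76 i$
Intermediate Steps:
$\sqrt{\left(-140823 - o{\left(2 \right)} \left(27 - 8\right) I\right) - 134945} = \sqrt{\left(-140823 - 2 \left(27 - 8\right) \left(-38\right)\right) - 134945} = \sqrt{\left(-140823 - 2 \cdot 19 \left(-38\right)\right) - 134945} = \sqrt{\left(-140823 - 38 \left(-38\right)\right) - 134945} = \sqrt{\left(-140823 - -1444\right) - 134945} = \sqrt{\left(-140823 + 1444\right) - 134945} = \sqrt{-139379 - 134945} = \sqrt{-274324} = 2 i \sqrt{68581}$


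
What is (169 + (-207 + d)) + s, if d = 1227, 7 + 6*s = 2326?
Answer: 3151/2 ≈ 1575.5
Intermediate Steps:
s = 773/2 (s = -7/6 + (⅙)*2326 = -7/6 + 1163/3 = 773/2 ≈ 386.50)
(169 + (-207 + d)) + s = (169 + (-207 + 1227)) + 773/2 = (169 + 1020) + 773/2 = 1189 + 773/2 = 3151/2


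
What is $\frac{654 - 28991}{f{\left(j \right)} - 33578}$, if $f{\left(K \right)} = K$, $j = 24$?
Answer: $\frac{28337}{33554} \approx 0.84452$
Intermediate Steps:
$\frac{654 - 28991}{f{\left(j \right)} - 33578} = \frac{654 - 28991}{24 - 33578} = - \frac{28337}{-33554} = \left(-28337\right) \left(- \frac{1}{33554}\right) = \frac{28337}{33554}$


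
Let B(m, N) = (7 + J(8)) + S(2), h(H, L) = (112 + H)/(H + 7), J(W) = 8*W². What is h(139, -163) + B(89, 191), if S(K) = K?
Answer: 76317/146 ≈ 522.72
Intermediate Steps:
h(H, L) = (112 + H)/(7 + H)
B(m, N) = 521 (B(m, N) = (7 + 8*8²) + 2 = (7 + 8*64) + 2 = (7 + 512) + 2 = 519 + 2 = 521)
h(139, -163) + B(89, 191) = (112 + 139)/(7 + 139) + 521 = 251/146 + 521 = 76317/146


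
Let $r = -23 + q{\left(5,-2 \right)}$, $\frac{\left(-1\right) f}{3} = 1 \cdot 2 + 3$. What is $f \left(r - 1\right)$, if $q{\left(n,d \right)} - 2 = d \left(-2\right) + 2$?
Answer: $240$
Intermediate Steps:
$q{\left(n,d \right)} = 4 - 2 d$ ($q{\left(n,d \right)} = 2 + \left(d \left(-2\right) + 2\right) = 2 - \left(-2 + 2 d\right) = 4 - 2 d$)
$f = -15$ ($f = - 3 \left(1 \cdot 2 + 3\right) = - 3 \left(2 + 3\right) = \left(-3\right) 5 = -15$)
$r = -15$ ($r = -23 + \left(4 - -4\right) = -23 + \left(4 + 4\right) = -23 + 8 = -15$)
$f \left(r - 1\right) = - 15 \left(-15 - 1\right) = \left(-15\right) \left(-16\right) = 240$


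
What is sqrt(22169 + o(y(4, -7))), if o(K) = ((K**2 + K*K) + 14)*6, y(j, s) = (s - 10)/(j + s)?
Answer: 17*sqrt(705)/3 ≈ 150.46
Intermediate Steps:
y(j, s) = (-10 + s)/(j + s)
o(K) = 84 + 12*K**2 (o(K) = ((K**2 + K**2) + 14)*6 = (2*K**2 + 14)*6 = (14 + 2*K**2)*6 = 84 + 12*K**2)
sqrt(22169 + o(y(4, -7))) = sqrt(22169 + (84 + 12*((-10 - 7)/(4 - 7))**2)) = sqrt(22169 + (84 + 12*(-17/(-3))**2)) = sqrt(22169 + (84 + 12*(-1/3*(-17))**2)) = sqrt(22169 + (84 + 12*(17/3)**2)) = sqrt(22169 + (84 + 12*(289/9))) = sqrt(22169 + (84 + 1156/3)) = sqrt(22169 + 1408/3) = sqrt(67915/3) = 17*sqrt(705)/3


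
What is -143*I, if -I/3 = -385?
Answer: -165165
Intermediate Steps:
I = 1155 (I = -3*(-385) = 1155)
-143*I = -143*1155 = -165165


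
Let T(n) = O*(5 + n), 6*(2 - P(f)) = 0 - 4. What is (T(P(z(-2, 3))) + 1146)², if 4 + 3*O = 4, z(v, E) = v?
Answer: 1313316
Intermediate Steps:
O = 0 (O = -4/3 + (⅓)*4 = -4/3 + 4/3 = 0)
P(f) = 8/3 (P(f) = 2 - (0 - 4)/6 = 2 - ⅙*(-4) = 2 + ⅔ = 8/3)
T(n) = 0 (T(n) = 0*(5 + n) = 0)
(T(P(z(-2, 3))) + 1146)² = (0 + 1146)² = 1146² = 1313316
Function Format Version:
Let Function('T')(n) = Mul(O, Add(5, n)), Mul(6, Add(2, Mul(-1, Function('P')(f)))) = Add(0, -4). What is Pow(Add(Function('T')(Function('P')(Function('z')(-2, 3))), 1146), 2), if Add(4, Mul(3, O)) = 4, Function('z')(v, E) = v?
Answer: 1313316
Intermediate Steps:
O = 0 (O = Add(Rational(-4, 3), Mul(Rational(1, 3), 4)) = Add(Rational(-4, 3), Rational(4, 3)) = 0)
Function('P')(f) = Rational(8, 3) (Function('P')(f) = Add(2, Mul(Rational(-1, 6), Add(0, -4))) = Add(2, Mul(Rational(-1, 6), -4)) = Add(2, Rational(2, 3)) = Rational(8, 3))
Function('T')(n) = 0 (Function('T')(n) = Mul(0, Add(5, n)) = 0)
Pow(Add(Function('T')(Function('P')(Function('z')(-2, 3))), 1146), 2) = Pow(Add(0, 1146), 2) = Pow(1146, 2) = 1313316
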